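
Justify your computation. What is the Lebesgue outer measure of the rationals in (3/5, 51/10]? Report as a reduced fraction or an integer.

E = Q cap (3/5, 51/10] is a subset of Q, which is countable. Enumerate Q = {q_1, q_2, ...}; for any eps > 0, cover q_k by the open interval (q_k - eps/2^(k+1), q_k + eps/2^(k+1)), of length eps/2^k. The total cover length is sum_{k>=1} eps/2^k = eps. Hence m*(E) <= m*(Q) <= eps for every eps > 0, and since outer measure is non-negative, m*(E) = 0.

0


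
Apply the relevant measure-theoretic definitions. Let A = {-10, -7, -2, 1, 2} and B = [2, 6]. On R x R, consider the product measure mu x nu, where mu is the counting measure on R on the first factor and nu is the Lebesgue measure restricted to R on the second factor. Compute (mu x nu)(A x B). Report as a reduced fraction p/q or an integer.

For a measurable rectangle A x B, the product measure satisfies
  (mu x nu)(A x B) = mu(A) * nu(B).
  mu(A) = 5.
  nu(B) = 4.
  (mu x nu)(A x B) = 5 * 4 = 20.

20


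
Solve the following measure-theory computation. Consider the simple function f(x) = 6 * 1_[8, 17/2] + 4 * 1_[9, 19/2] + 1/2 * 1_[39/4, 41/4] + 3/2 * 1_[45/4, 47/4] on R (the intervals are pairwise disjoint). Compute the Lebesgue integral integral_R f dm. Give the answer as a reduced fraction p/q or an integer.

For a simple function f = sum_i c_i * 1_{A_i} with disjoint A_i,
  integral f dm = sum_i c_i * m(A_i).
Lengths of the A_i:
  m(A_1) = 17/2 - 8 = 1/2.
  m(A_2) = 19/2 - 9 = 1/2.
  m(A_3) = 41/4 - 39/4 = 1/2.
  m(A_4) = 47/4 - 45/4 = 1/2.
Contributions c_i * m(A_i):
  (6) * (1/2) = 3.
  (4) * (1/2) = 2.
  (1/2) * (1/2) = 1/4.
  (3/2) * (1/2) = 3/4.
Total: 3 + 2 + 1/4 + 3/4 = 6.

6


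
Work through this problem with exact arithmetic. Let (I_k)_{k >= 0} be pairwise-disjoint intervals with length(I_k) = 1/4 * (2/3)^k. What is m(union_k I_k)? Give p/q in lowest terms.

By countable additivity of the Lebesgue measure on pairwise disjoint measurable sets,
  m(union_{k >= 0} I_k) = sum_{k >= 0} m(I_k) = sum_{k >= 0} a * r^k,
  with a = 1/4 and r = 2/3.
Since 0 < r = 2/3 < 1, the geometric series converges:
  sum_{k >= 0} a * r^k = a / (1 - r).
  = 1/4 / (1 - 2/3)
  = 1/4 / (1/3)
  = 3/4.

3/4


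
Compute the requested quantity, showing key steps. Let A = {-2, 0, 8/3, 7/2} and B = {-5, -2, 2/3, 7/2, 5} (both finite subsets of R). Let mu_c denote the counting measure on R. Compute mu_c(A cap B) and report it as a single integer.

Counting measure on a finite set equals cardinality. mu_c(A cap B) = |A cap B| (elements appearing in both).
Enumerating the elements of A that also lie in B gives 2 element(s).
So mu_c(A cap B) = 2.

2


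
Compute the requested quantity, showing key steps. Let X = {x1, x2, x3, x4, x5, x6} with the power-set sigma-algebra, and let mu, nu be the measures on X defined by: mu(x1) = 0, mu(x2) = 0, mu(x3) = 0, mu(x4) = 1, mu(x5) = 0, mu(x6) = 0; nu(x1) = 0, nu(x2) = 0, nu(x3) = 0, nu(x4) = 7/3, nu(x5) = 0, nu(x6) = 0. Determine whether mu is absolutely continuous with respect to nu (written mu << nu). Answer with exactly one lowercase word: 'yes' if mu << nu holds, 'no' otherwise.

mu << nu means: every nu-null measurable set is also mu-null; equivalently, for every atom x, if nu({x}) = 0 then mu({x}) = 0.
Checking each atom:
  x1: nu = 0, mu = 0 -> consistent with mu << nu.
  x2: nu = 0, mu = 0 -> consistent with mu << nu.
  x3: nu = 0, mu = 0 -> consistent with mu << nu.
  x4: nu = 7/3 > 0 -> no constraint.
  x5: nu = 0, mu = 0 -> consistent with mu << nu.
  x6: nu = 0, mu = 0 -> consistent with mu << nu.
No atom violates the condition. Therefore mu << nu.

yes


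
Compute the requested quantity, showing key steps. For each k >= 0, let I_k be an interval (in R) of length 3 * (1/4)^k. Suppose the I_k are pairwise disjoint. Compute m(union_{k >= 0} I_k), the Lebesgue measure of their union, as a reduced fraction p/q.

By countable additivity of the Lebesgue measure on pairwise disjoint measurable sets,
  m(union_{k >= 0} I_k) = sum_{k >= 0} m(I_k) = sum_{k >= 0} a * r^k,
  with a = 3 and r = 1/4.
Since 0 < r = 1/4 < 1, the geometric series converges:
  sum_{k >= 0} a * r^k = a / (1 - r).
  = 3 / (1 - 1/4)
  = 3 / (3/4)
  = 4.

4


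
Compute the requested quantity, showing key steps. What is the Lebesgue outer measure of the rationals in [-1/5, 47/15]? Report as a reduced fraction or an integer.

The set Q cap [-1/5, 47/15] is countable (a subset of the countable set Q). Lebesgue outer measure of any countable set is 0: each singleton {q} has m*({q}) = 0, and by countable subadditivity m*(union_k {q_k}) <= sum_k m*({q_k}) = sum_k 0 = 0. The reverse inequality m*(E) >= 0 is automatic. So m*(Q cap [-1/5, 47/15]) = 0.

0


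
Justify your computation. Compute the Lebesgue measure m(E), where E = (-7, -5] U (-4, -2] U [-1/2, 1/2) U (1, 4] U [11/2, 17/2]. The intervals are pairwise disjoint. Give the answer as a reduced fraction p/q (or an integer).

For pairwise disjoint intervals, m(union_i I_i) = sum_i m(I_i),
and m is invariant under swapping open/closed endpoints (single points have measure 0).
So m(E) = sum_i (b_i - a_i).
  I_1 has length -5 - (-7) = 2.
  I_2 has length -2 - (-4) = 2.
  I_3 has length 1/2 - (-1/2) = 1.
  I_4 has length 4 - 1 = 3.
  I_5 has length 17/2 - 11/2 = 3.
Summing:
  m(E) = 2 + 2 + 1 + 3 + 3 = 11.

11


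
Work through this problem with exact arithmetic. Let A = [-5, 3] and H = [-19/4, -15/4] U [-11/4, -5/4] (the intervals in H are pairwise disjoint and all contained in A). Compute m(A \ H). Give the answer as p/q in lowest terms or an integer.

The ambient interval has length m(A) = 3 - (-5) = 8.
Since the holes are disjoint and sit inside A, by finite additivity
  m(H) = sum_i (b_i - a_i), and m(A \ H) = m(A) - m(H).
Computing the hole measures:
  m(H_1) = -15/4 - (-19/4) = 1.
  m(H_2) = -5/4 - (-11/4) = 3/2.
Summed: m(H) = 1 + 3/2 = 5/2.
So m(A \ H) = 8 - 5/2 = 11/2.

11/2


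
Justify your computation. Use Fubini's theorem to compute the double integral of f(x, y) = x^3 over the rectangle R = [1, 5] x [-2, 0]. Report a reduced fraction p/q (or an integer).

f(x, y) is a tensor product of a function of x and a function of y, and both factors are bounded continuous (hence Lebesgue integrable) on the rectangle, so Fubini's theorem applies:
  integral_R f d(m x m) = (integral_a1^b1 x^3 dx) * (integral_a2^b2 1 dy).
Inner integral in x: integral_{1}^{5} x^3 dx = (5^4 - 1^4)/4
  = 156.
Inner integral in y: integral_{-2}^{0} 1 dy = (0^1 - (-2)^1)/1
  = 2.
Product: (156) * (2) = 312.

312


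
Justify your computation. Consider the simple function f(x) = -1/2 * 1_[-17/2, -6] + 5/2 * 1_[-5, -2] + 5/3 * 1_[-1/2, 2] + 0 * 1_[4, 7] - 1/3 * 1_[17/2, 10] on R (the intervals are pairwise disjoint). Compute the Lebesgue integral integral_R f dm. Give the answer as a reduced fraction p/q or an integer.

For a simple function f = sum_i c_i * 1_{A_i} with disjoint A_i,
  integral f dm = sum_i c_i * m(A_i).
Lengths of the A_i:
  m(A_1) = -6 - (-17/2) = 5/2.
  m(A_2) = -2 - (-5) = 3.
  m(A_3) = 2 - (-1/2) = 5/2.
  m(A_4) = 7 - 4 = 3.
  m(A_5) = 10 - 17/2 = 3/2.
Contributions c_i * m(A_i):
  (-1/2) * (5/2) = -5/4.
  (5/2) * (3) = 15/2.
  (5/3) * (5/2) = 25/6.
  (0) * (3) = 0.
  (-1/3) * (3/2) = -1/2.
Total: -5/4 + 15/2 + 25/6 + 0 - 1/2 = 119/12.

119/12


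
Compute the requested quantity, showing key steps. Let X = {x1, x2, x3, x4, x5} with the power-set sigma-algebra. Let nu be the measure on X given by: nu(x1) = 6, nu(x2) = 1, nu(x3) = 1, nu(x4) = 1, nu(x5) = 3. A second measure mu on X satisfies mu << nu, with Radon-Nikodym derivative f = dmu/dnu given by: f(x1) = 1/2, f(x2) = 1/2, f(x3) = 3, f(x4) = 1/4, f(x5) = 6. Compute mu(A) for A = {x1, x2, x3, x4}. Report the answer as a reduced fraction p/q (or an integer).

By the defining property of the Radon-Nikodym derivative, for every measurable set A,
  mu(A) = integral_A f dnu.
Since nu is a discrete measure concentrated on the atoms of X, the integral over A reduces to the sum
  mu(A) = sum_{x in A} f(x) * nu({x}).
Computing each term:
  x1: f(x1) * nu(x1) = 1/2 * 6 = 3.
  x2: f(x2) * nu(x2) = 1/2 * 1 = 1/2.
  x3: f(x3) * nu(x3) = 3 * 1 = 3.
  x4: f(x4) * nu(x4) = 1/4 * 1 = 1/4.
Summing: mu(A) = 3 + 1/2 + 3 + 1/4 = 27/4.

27/4


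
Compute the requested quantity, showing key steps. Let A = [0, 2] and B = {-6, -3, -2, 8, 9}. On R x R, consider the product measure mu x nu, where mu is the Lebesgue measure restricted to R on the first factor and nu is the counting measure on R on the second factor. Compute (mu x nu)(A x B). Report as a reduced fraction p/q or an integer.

For a measurable rectangle A x B, the product measure satisfies
  (mu x nu)(A x B) = mu(A) * nu(B).
  mu(A) = 2.
  nu(B) = 5.
  (mu x nu)(A x B) = 2 * 5 = 10.

10


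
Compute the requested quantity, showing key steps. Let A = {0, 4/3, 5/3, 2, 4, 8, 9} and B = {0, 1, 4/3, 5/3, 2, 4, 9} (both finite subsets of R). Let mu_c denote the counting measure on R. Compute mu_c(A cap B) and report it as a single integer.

Counting measure on a finite set equals cardinality. mu_c(A cap B) = |A cap B| (elements appearing in both).
Enumerating the elements of A that also lie in B gives 6 element(s).
So mu_c(A cap B) = 6.

6


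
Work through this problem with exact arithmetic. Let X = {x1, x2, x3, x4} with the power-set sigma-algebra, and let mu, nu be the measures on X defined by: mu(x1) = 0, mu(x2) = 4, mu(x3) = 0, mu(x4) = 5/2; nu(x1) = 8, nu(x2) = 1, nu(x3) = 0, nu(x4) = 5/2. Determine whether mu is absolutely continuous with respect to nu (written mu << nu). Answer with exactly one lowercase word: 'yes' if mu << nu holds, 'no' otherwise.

mu << nu means: every nu-null measurable set is also mu-null; equivalently, for every atom x, if nu({x}) = 0 then mu({x}) = 0.
Checking each atom:
  x1: nu = 8 > 0 -> no constraint.
  x2: nu = 1 > 0 -> no constraint.
  x3: nu = 0, mu = 0 -> consistent with mu << nu.
  x4: nu = 5/2 > 0 -> no constraint.
No atom violates the condition. Therefore mu << nu.

yes


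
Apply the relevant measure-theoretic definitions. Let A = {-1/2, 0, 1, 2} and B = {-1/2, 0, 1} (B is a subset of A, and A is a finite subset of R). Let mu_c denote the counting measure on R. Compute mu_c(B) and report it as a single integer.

Counting measure assigns mu_c(E) = |E| (number of elements) when E is finite.
B has 3 element(s), so mu_c(B) = 3.

3


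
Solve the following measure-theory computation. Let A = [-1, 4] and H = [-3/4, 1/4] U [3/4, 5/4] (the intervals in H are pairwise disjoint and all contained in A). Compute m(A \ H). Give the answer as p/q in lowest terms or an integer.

The ambient interval has length m(A) = 4 - (-1) = 5.
Since the holes are disjoint and sit inside A, by finite additivity
  m(H) = sum_i (b_i - a_i), and m(A \ H) = m(A) - m(H).
Computing the hole measures:
  m(H_1) = 1/4 - (-3/4) = 1.
  m(H_2) = 5/4 - 3/4 = 1/2.
Summed: m(H) = 1 + 1/2 = 3/2.
So m(A \ H) = 5 - 3/2 = 7/2.

7/2


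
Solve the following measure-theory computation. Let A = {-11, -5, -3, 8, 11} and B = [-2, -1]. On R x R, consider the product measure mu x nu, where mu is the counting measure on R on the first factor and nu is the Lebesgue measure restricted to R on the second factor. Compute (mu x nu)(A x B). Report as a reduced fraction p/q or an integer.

For a measurable rectangle A x B, the product measure satisfies
  (mu x nu)(A x B) = mu(A) * nu(B).
  mu(A) = 5.
  nu(B) = 1.
  (mu x nu)(A x B) = 5 * 1 = 5.

5


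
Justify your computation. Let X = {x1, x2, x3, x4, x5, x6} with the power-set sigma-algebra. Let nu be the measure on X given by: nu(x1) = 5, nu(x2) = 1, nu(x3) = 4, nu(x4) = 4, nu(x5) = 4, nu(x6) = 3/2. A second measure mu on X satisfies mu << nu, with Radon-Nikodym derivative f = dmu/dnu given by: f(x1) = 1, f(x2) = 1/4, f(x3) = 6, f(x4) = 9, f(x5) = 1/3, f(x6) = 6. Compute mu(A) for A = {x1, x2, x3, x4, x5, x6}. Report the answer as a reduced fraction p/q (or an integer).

By the defining property of the Radon-Nikodym derivative, for every measurable set A,
  mu(A) = integral_A f dnu.
Since nu is a discrete measure concentrated on the atoms of X, the integral over A reduces to the sum
  mu(A) = sum_{x in A} f(x) * nu({x}).
Computing each term:
  x1: f(x1) * nu(x1) = 1 * 5 = 5.
  x2: f(x2) * nu(x2) = 1/4 * 1 = 1/4.
  x3: f(x3) * nu(x3) = 6 * 4 = 24.
  x4: f(x4) * nu(x4) = 9 * 4 = 36.
  x5: f(x5) * nu(x5) = 1/3 * 4 = 4/3.
  x6: f(x6) * nu(x6) = 6 * 3/2 = 9.
Summing: mu(A) = 5 + 1/4 + 24 + 36 + 4/3 + 9 = 907/12.

907/12


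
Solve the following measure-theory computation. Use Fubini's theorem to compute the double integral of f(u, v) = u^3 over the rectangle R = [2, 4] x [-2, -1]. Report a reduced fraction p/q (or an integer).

f(u, v) is a tensor product of a function of u and a function of v, and both factors are bounded continuous (hence Lebesgue integrable) on the rectangle, so Fubini's theorem applies:
  integral_R f d(m x m) = (integral_a1^b1 u^3 du) * (integral_a2^b2 1 dv).
Inner integral in u: integral_{2}^{4} u^3 du = (4^4 - 2^4)/4
  = 60.
Inner integral in v: integral_{-2}^{-1} 1 dv = ((-1)^1 - (-2)^1)/1
  = 1.
Product: (60) * (1) = 60.

60


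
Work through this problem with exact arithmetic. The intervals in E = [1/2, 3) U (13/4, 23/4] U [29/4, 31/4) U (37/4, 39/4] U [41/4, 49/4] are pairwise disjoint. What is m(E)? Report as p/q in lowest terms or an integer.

For pairwise disjoint intervals, m(union_i I_i) = sum_i m(I_i),
and m is invariant under swapping open/closed endpoints (single points have measure 0).
So m(E) = sum_i (b_i - a_i).
  I_1 has length 3 - 1/2 = 5/2.
  I_2 has length 23/4 - 13/4 = 5/2.
  I_3 has length 31/4 - 29/4 = 1/2.
  I_4 has length 39/4 - 37/4 = 1/2.
  I_5 has length 49/4 - 41/4 = 2.
Summing:
  m(E) = 5/2 + 5/2 + 1/2 + 1/2 + 2 = 8.

8


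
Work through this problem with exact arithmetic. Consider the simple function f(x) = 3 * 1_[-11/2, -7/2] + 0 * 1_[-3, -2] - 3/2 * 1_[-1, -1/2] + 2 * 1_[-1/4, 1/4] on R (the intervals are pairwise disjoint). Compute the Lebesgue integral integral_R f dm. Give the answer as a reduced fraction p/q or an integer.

For a simple function f = sum_i c_i * 1_{A_i} with disjoint A_i,
  integral f dm = sum_i c_i * m(A_i).
Lengths of the A_i:
  m(A_1) = -7/2 - (-11/2) = 2.
  m(A_2) = -2 - (-3) = 1.
  m(A_3) = -1/2 - (-1) = 1/2.
  m(A_4) = 1/4 - (-1/4) = 1/2.
Contributions c_i * m(A_i):
  (3) * (2) = 6.
  (0) * (1) = 0.
  (-3/2) * (1/2) = -3/4.
  (2) * (1/2) = 1.
Total: 6 + 0 - 3/4 + 1 = 25/4.

25/4


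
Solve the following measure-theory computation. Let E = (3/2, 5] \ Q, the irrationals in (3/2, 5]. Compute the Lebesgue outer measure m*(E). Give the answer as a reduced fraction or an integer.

The interval I = (3/2, 5] has m(I) = 5 - 3/2 = 7/2 (endpoints are measure-zero, so open/closed/half-open agree). Write I = (I cap Q) u (I \ Q). The rationals in I are countable, so m*(I cap Q) = 0 (cover each rational by intervals whose total length is arbitrarily small). By countable subadditivity m*(I) <= m*(I cap Q) + m*(I \ Q), hence m*(I \ Q) >= m(I) = 7/2. The reverse inequality m*(I \ Q) <= m*(I) = 7/2 is trivial since (I \ Q) is a subset of I. Therefore m*(I \ Q) = 7/2.

7/2


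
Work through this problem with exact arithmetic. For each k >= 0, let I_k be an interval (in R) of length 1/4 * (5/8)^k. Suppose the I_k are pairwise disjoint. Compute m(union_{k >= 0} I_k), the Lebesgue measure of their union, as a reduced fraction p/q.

By countable additivity of the Lebesgue measure on pairwise disjoint measurable sets,
  m(union_{k >= 0} I_k) = sum_{k >= 0} m(I_k) = sum_{k >= 0} a * r^k,
  with a = 1/4 and r = 5/8.
Since 0 < r = 5/8 < 1, the geometric series converges:
  sum_{k >= 0} a * r^k = a / (1 - r).
  = 1/4 / (1 - 5/8)
  = 1/4 / (3/8)
  = 2/3.

2/3


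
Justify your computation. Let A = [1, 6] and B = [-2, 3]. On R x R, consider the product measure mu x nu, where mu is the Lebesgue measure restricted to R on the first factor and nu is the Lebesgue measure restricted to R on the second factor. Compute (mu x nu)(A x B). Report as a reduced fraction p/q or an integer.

For a measurable rectangle A x B, the product measure satisfies
  (mu x nu)(A x B) = mu(A) * nu(B).
  mu(A) = 5.
  nu(B) = 5.
  (mu x nu)(A x B) = 5 * 5 = 25.

25


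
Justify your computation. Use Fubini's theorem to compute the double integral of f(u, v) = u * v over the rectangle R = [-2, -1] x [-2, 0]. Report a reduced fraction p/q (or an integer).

f(u, v) is a tensor product of a function of u and a function of v, and both factors are bounded continuous (hence Lebesgue integrable) on the rectangle, so Fubini's theorem applies:
  integral_R f d(m x m) = (integral_a1^b1 u du) * (integral_a2^b2 v dv).
Inner integral in u: integral_{-2}^{-1} u du = ((-1)^2 - (-2)^2)/2
  = -3/2.
Inner integral in v: integral_{-2}^{0} v dv = (0^2 - (-2)^2)/2
  = -2.
Product: (-3/2) * (-2) = 3.

3


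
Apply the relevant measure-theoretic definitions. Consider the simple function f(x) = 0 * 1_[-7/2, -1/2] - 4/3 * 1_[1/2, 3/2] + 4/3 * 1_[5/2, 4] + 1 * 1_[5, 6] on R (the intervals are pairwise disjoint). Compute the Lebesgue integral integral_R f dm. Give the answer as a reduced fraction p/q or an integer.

For a simple function f = sum_i c_i * 1_{A_i} with disjoint A_i,
  integral f dm = sum_i c_i * m(A_i).
Lengths of the A_i:
  m(A_1) = -1/2 - (-7/2) = 3.
  m(A_2) = 3/2 - 1/2 = 1.
  m(A_3) = 4 - 5/2 = 3/2.
  m(A_4) = 6 - 5 = 1.
Contributions c_i * m(A_i):
  (0) * (3) = 0.
  (-4/3) * (1) = -4/3.
  (4/3) * (3/2) = 2.
  (1) * (1) = 1.
Total: 0 - 4/3 + 2 + 1 = 5/3.

5/3


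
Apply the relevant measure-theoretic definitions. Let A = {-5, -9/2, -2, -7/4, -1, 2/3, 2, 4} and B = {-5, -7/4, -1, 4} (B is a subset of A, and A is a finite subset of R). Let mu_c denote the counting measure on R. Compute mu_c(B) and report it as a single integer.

Counting measure assigns mu_c(E) = |E| (number of elements) when E is finite.
B has 4 element(s), so mu_c(B) = 4.

4


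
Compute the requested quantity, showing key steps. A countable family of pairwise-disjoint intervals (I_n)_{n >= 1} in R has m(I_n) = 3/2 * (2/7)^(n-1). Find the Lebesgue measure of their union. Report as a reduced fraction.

By countable additivity of the Lebesgue measure on pairwise disjoint measurable sets,
  m(union_{n >= 1} I_n) = sum_{n >= 1} m(I_n) = sum_{n >= 1} a * r^(n-1),
  with a = 3/2 and r = 2/7.
Since 0 < r = 2/7 < 1, the geometric series converges:
  sum_{n >= 1} a * r^(n-1) = a / (1 - r).
  = 3/2 / (1 - 2/7)
  = 3/2 / (5/7)
  = 21/10.

21/10


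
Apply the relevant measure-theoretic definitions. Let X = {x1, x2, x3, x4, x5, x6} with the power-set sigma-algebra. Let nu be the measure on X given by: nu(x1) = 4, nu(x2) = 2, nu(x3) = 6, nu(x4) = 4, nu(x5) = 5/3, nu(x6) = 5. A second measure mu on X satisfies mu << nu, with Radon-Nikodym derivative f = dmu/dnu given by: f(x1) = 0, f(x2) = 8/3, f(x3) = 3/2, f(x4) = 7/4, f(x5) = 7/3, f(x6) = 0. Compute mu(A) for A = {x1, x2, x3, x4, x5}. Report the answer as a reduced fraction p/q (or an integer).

By the defining property of the Radon-Nikodym derivative, for every measurable set A,
  mu(A) = integral_A f dnu.
Since nu is a discrete measure concentrated on the atoms of X, the integral over A reduces to the sum
  mu(A) = sum_{x in A} f(x) * nu({x}).
Computing each term:
  x1: f(x1) * nu(x1) = 0 * 4 = 0.
  x2: f(x2) * nu(x2) = 8/3 * 2 = 16/3.
  x3: f(x3) * nu(x3) = 3/2 * 6 = 9.
  x4: f(x4) * nu(x4) = 7/4 * 4 = 7.
  x5: f(x5) * nu(x5) = 7/3 * 5/3 = 35/9.
Summing: mu(A) = 0 + 16/3 + 9 + 7 + 35/9 = 227/9.

227/9


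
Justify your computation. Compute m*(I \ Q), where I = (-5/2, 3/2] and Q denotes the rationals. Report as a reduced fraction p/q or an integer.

The interval I = (-5/2, 3/2] has m(I) = 3/2 - (-5/2) = 4 (endpoints are measure-zero, so open/closed/half-open agree). Write I = (I cap Q) u (I \ Q). The rationals in I are countable, so m*(I cap Q) = 0 (cover each rational by intervals whose total length is arbitrarily small). By countable subadditivity m*(I) <= m*(I cap Q) + m*(I \ Q), hence m*(I \ Q) >= m(I) = 4. The reverse inequality m*(I \ Q) <= m*(I) = 4 is trivial since (I \ Q) is a subset of I. Therefore m*(I \ Q) = 4.

4


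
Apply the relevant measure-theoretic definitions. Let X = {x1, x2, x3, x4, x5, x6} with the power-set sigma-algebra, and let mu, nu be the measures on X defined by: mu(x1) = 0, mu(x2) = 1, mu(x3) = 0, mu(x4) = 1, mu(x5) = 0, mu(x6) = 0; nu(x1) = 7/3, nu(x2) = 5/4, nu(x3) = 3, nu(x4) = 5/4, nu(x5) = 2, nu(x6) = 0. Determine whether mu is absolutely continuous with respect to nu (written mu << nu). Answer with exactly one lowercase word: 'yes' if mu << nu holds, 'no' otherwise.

mu << nu means: every nu-null measurable set is also mu-null; equivalently, for every atom x, if nu({x}) = 0 then mu({x}) = 0.
Checking each atom:
  x1: nu = 7/3 > 0 -> no constraint.
  x2: nu = 5/4 > 0 -> no constraint.
  x3: nu = 3 > 0 -> no constraint.
  x4: nu = 5/4 > 0 -> no constraint.
  x5: nu = 2 > 0 -> no constraint.
  x6: nu = 0, mu = 0 -> consistent with mu << nu.
No atom violates the condition. Therefore mu << nu.

yes


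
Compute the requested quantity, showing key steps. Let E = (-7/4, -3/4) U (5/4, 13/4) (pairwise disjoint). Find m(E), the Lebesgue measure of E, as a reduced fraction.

For pairwise disjoint intervals, m(union_i I_i) = sum_i m(I_i),
and m is invariant under swapping open/closed endpoints (single points have measure 0).
So m(E) = sum_i (b_i - a_i).
  I_1 has length -3/4 - (-7/4) = 1.
  I_2 has length 13/4 - 5/4 = 2.
Summing:
  m(E) = 1 + 2 = 3.

3


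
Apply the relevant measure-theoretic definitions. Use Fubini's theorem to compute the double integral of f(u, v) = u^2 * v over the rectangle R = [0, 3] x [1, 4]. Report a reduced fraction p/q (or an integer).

f(u, v) is a tensor product of a function of u and a function of v, and both factors are bounded continuous (hence Lebesgue integrable) on the rectangle, so Fubini's theorem applies:
  integral_R f d(m x m) = (integral_a1^b1 u^2 du) * (integral_a2^b2 v dv).
Inner integral in u: integral_{0}^{3} u^2 du = (3^3 - 0^3)/3
  = 9.
Inner integral in v: integral_{1}^{4} v dv = (4^2 - 1^2)/2
  = 15/2.
Product: (9) * (15/2) = 135/2.

135/2


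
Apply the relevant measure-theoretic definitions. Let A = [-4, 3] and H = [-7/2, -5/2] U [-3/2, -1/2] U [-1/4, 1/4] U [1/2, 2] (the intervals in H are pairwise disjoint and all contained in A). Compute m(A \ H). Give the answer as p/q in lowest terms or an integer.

The ambient interval has length m(A) = 3 - (-4) = 7.
Since the holes are disjoint and sit inside A, by finite additivity
  m(H) = sum_i (b_i - a_i), and m(A \ H) = m(A) - m(H).
Computing the hole measures:
  m(H_1) = -5/2 - (-7/2) = 1.
  m(H_2) = -1/2 - (-3/2) = 1.
  m(H_3) = 1/4 - (-1/4) = 1/2.
  m(H_4) = 2 - 1/2 = 3/2.
Summed: m(H) = 1 + 1 + 1/2 + 3/2 = 4.
So m(A \ H) = 7 - 4 = 3.

3


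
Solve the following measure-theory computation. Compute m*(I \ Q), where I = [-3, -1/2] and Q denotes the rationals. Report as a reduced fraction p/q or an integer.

The interval I = [-3, -1/2] has m(I) = -1/2 - (-3) = 5/2 (endpoints are measure-zero, so open/closed/half-open agree). Write I = (I cap Q) u (I \ Q). The rationals in I are countable, so m*(I cap Q) = 0 (cover each rational by intervals whose total length is arbitrarily small). By countable subadditivity m*(I) <= m*(I cap Q) + m*(I \ Q), hence m*(I \ Q) >= m(I) = 5/2. The reverse inequality m*(I \ Q) <= m*(I) = 5/2 is trivial since (I \ Q) is a subset of I. Therefore m*(I \ Q) = 5/2.

5/2


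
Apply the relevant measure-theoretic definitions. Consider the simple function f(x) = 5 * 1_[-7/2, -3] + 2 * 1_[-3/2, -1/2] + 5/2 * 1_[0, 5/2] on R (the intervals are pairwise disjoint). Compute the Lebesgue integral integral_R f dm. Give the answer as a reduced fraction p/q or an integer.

For a simple function f = sum_i c_i * 1_{A_i} with disjoint A_i,
  integral f dm = sum_i c_i * m(A_i).
Lengths of the A_i:
  m(A_1) = -3 - (-7/2) = 1/2.
  m(A_2) = -1/2 - (-3/2) = 1.
  m(A_3) = 5/2 - 0 = 5/2.
Contributions c_i * m(A_i):
  (5) * (1/2) = 5/2.
  (2) * (1) = 2.
  (5/2) * (5/2) = 25/4.
Total: 5/2 + 2 + 25/4 = 43/4.

43/4


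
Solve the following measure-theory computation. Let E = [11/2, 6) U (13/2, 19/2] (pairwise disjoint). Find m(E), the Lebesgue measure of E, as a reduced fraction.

For pairwise disjoint intervals, m(union_i I_i) = sum_i m(I_i),
and m is invariant under swapping open/closed endpoints (single points have measure 0).
So m(E) = sum_i (b_i - a_i).
  I_1 has length 6 - 11/2 = 1/2.
  I_2 has length 19/2 - 13/2 = 3.
Summing:
  m(E) = 1/2 + 3 = 7/2.

7/2


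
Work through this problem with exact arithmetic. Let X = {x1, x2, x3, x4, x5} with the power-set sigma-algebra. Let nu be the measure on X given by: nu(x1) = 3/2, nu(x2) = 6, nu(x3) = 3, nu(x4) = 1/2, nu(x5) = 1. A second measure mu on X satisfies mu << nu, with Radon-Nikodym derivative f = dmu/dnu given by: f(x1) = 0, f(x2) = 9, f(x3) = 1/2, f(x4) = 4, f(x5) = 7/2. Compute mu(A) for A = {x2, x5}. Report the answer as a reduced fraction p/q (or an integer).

By the defining property of the Radon-Nikodym derivative, for every measurable set A,
  mu(A) = integral_A f dnu.
Since nu is a discrete measure concentrated on the atoms of X, the integral over A reduces to the sum
  mu(A) = sum_{x in A} f(x) * nu({x}).
Computing each term:
  x2: f(x2) * nu(x2) = 9 * 6 = 54.
  x5: f(x5) * nu(x5) = 7/2 * 1 = 7/2.
Summing: mu(A) = 54 + 7/2 = 115/2.

115/2


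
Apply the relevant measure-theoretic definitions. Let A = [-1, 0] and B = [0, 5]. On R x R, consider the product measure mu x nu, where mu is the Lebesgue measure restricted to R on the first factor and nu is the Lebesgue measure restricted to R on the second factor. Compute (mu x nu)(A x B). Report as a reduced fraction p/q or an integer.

For a measurable rectangle A x B, the product measure satisfies
  (mu x nu)(A x B) = mu(A) * nu(B).
  mu(A) = 1.
  nu(B) = 5.
  (mu x nu)(A x B) = 1 * 5 = 5.

5


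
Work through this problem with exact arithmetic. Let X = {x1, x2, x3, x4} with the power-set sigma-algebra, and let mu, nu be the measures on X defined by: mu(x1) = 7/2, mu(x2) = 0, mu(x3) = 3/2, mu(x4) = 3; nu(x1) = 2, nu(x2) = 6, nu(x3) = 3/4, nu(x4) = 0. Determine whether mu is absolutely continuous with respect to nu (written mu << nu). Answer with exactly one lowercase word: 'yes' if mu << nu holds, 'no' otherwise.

mu << nu means: every nu-null measurable set is also mu-null; equivalently, for every atom x, if nu({x}) = 0 then mu({x}) = 0.
Checking each atom:
  x1: nu = 2 > 0 -> no constraint.
  x2: nu = 6 > 0 -> no constraint.
  x3: nu = 3/4 > 0 -> no constraint.
  x4: nu = 0, mu = 3 > 0 -> violates mu << nu.
The atom(s) x4 violate the condition (nu = 0 but mu > 0). Therefore mu is NOT absolutely continuous w.r.t. nu.

no


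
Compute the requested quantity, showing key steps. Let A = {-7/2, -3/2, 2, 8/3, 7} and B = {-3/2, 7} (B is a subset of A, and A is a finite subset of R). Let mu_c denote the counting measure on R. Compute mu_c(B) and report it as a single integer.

Counting measure assigns mu_c(E) = |E| (number of elements) when E is finite.
B has 2 element(s), so mu_c(B) = 2.

2


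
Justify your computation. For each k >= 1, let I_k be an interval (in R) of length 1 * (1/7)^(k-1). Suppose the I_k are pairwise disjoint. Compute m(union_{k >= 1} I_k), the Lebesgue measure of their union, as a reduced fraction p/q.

By countable additivity of the Lebesgue measure on pairwise disjoint measurable sets,
  m(union_{k >= 1} I_k) = sum_{k >= 1} m(I_k) = sum_{k >= 1} a * r^(k-1),
  with a = 1 and r = 1/7.
Since 0 < r = 1/7 < 1, the geometric series converges:
  sum_{k >= 1} a * r^(k-1) = a / (1 - r).
  = 1 / (1 - 1/7)
  = 1 / (6/7)
  = 7/6.

7/6


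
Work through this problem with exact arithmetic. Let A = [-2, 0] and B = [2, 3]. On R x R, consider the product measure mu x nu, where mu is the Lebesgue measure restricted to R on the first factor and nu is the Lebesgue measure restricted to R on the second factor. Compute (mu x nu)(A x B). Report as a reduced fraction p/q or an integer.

For a measurable rectangle A x B, the product measure satisfies
  (mu x nu)(A x B) = mu(A) * nu(B).
  mu(A) = 2.
  nu(B) = 1.
  (mu x nu)(A x B) = 2 * 1 = 2.

2


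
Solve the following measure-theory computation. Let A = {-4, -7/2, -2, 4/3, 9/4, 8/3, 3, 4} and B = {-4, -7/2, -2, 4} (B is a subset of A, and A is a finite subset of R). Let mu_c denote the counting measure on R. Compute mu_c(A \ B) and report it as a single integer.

Counting measure assigns mu_c(E) = |E| (number of elements) when E is finite. For B subset A, A \ B is the set of elements of A not in B, so |A \ B| = |A| - |B|.
|A| = 8, |B| = 4, so mu_c(A \ B) = 8 - 4 = 4.

4


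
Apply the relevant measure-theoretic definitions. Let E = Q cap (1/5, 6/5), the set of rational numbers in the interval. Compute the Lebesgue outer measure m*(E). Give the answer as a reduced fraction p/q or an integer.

The set Q cap (1/5, 6/5) is countable (a subset of the countable set Q). Lebesgue outer measure of any countable set is 0: each singleton {q} has m*({q}) = 0, and by countable subadditivity m*(union_k {q_k}) <= sum_k m*({q_k}) = sum_k 0 = 0. The reverse inequality m*(E) >= 0 is automatic. So m*(Q cap (1/5, 6/5)) = 0.

0


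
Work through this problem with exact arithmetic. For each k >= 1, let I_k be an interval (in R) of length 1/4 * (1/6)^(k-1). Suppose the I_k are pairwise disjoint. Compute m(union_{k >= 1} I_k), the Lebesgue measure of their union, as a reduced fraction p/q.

By countable additivity of the Lebesgue measure on pairwise disjoint measurable sets,
  m(union_{k >= 1} I_k) = sum_{k >= 1} m(I_k) = sum_{k >= 1} a * r^(k-1),
  with a = 1/4 and r = 1/6.
Since 0 < r = 1/6 < 1, the geometric series converges:
  sum_{k >= 1} a * r^(k-1) = a / (1 - r).
  = 1/4 / (1 - 1/6)
  = 1/4 / (5/6)
  = 3/10.

3/10


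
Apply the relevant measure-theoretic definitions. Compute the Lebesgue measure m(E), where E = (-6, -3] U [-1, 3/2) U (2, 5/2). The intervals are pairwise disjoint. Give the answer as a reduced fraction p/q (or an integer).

For pairwise disjoint intervals, m(union_i I_i) = sum_i m(I_i),
and m is invariant under swapping open/closed endpoints (single points have measure 0).
So m(E) = sum_i (b_i - a_i).
  I_1 has length -3 - (-6) = 3.
  I_2 has length 3/2 - (-1) = 5/2.
  I_3 has length 5/2 - 2 = 1/2.
Summing:
  m(E) = 3 + 5/2 + 1/2 = 6.

6


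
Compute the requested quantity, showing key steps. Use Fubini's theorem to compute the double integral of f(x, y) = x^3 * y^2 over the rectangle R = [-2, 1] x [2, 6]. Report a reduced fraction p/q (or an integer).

f(x, y) is a tensor product of a function of x and a function of y, and both factors are bounded continuous (hence Lebesgue integrable) on the rectangle, so Fubini's theorem applies:
  integral_R f d(m x m) = (integral_a1^b1 x^3 dx) * (integral_a2^b2 y^2 dy).
Inner integral in x: integral_{-2}^{1} x^3 dx = (1^4 - (-2)^4)/4
  = -15/4.
Inner integral in y: integral_{2}^{6} y^2 dy = (6^3 - 2^3)/3
  = 208/3.
Product: (-15/4) * (208/3) = -260.

-260


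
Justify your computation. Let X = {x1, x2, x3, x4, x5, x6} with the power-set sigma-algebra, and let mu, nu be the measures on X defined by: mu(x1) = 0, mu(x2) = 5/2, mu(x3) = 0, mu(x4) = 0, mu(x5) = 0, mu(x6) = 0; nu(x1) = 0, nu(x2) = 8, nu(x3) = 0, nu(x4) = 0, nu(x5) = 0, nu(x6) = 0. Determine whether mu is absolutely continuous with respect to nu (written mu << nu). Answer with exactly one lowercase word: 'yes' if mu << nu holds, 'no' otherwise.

mu << nu means: every nu-null measurable set is also mu-null; equivalently, for every atom x, if nu({x}) = 0 then mu({x}) = 0.
Checking each atom:
  x1: nu = 0, mu = 0 -> consistent with mu << nu.
  x2: nu = 8 > 0 -> no constraint.
  x3: nu = 0, mu = 0 -> consistent with mu << nu.
  x4: nu = 0, mu = 0 -> consistent with mu << nu.
  x5: nu = 0, mu = 0 -> consistent with mu << nu.
  x6: nu = 0, mu = 0 -> consistent with mu << nu.
No atom violates the condition. Therefore mu << nu.

yes


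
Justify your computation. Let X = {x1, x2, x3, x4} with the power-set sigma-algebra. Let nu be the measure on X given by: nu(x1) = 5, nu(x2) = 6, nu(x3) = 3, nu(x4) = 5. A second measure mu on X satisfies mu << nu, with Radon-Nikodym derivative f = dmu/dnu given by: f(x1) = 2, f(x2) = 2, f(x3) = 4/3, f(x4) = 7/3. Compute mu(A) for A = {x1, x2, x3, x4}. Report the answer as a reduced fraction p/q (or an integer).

By the defining property of the Radon-Nikodym derivative, for every measurable set A,
  mu(A) = integral_A f dnu.
Since nu is a discrete measure concentrated on the atoms of X, the integral over A reduces to the sum
  mu(A) = sum_{x in A} f(x) * nu({x}).
Computing each term:
  x1: f(x1) * nu(x1) = 2 * 5 = 10.
  x2: f(x2) * nu(x2) = 2 * 6 = 12.
  x3: f(x3) * nu(x3) = 4/3 * 3 = 4.
  x4: f(x4) * nu(x4) = 7/3 * 5 = 35/3.
Summing: mu(A) = 10 + 12 + 4 + 35/3 = 113/3.

113/3


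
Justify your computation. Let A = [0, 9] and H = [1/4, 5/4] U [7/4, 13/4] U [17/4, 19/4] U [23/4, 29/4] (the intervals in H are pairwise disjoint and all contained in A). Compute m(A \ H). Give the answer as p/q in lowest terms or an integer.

The ambient interval has length m(A) = 9 - 0 = 9.
Since the holes are disjoint and sit inside A, by finite additivity
  m(H) = sum_i (b_i - a_i), and m(A \ H) = m(A) - m(H).
Computing the hole measures:
  m(H_1) = 5/4 - 1/4 = 1.
  m(H_2) = 13/4 - 7/4 = 3/2.
  m(H_3) = 19/4 - 17/4 = 1/2.
  m(H_4) = 29/4 - 23/4 = 3/2.
Summed: m(H) = 1 + 3/2 + 1/2 + 3/2 = 9/2.
So m(A \ H) = 9 - 9/2 = 9/2.

9/2


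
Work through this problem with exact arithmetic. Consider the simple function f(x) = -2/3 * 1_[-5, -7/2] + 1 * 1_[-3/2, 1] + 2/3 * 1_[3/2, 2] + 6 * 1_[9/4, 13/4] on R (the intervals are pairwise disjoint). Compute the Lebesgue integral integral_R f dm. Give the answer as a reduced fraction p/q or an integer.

For a simple function f = sum_i c_i * 1_{A_i} with disjoint A_i,
  integral f dm = sum_i c_i * m(A_i).
Lengths of the A_i:
  m(A_1) = -7/2 - (-5) = 3/2.
  m(A_2) = 1 - (-3/2) = 5/2.
  m(A_3) = 2 - 3/2 = 1/2.
  m(A_4) = 13/4 - 9/4 = 1.
Contributions c_i * m(A_i):
  (-2/3) * (3/2) = -1.
  (1) * (5/2) = 5/2.
  (2/3) * (1/2) = 1/3.
  (6) * (1) = 6.
Total: -1 + 5/2 + 1/3 + 6 = 47/6.

47/6


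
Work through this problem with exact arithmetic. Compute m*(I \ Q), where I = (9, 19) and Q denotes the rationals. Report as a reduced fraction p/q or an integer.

The interval I = (9, 19) has m(I) = 19 - 9 = 10 (endpoints are measure-zero, so open/closed/half-open agree). Write I = (I cap Q) u (I \ Q). The rationals in I are countable, so m*(I cap Q) = 0 (cover each rational by intervals whose total length is arbitrarily small). By countable subadditivity m*(I) <= m*(I cap Q) + m*(I \ Q), hence m*(I \ Q) >= m(I) = 10. The reverse inequality m*(I \ Q) <= m*(I) = 10 is trivial since (I \ Q) is a subset of I. Therefore m*(I \ Q) = 10.

10


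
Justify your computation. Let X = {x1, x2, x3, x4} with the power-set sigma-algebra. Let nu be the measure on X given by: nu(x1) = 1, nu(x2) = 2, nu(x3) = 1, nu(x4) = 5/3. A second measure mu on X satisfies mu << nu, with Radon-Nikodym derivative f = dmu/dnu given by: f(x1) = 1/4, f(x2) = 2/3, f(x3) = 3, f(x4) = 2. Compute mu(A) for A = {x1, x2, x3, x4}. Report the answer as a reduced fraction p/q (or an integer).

By the defining property of the Radon-Nikodym derivative, for every measurable set A,
  mu(A) = integral_A f dnu.
Since nu is a discrete measure concentrated on the atoms of X, the integral over A reduces to the sum
  mu(A) = sum_{x in A} f(x) * nu({x}).
Computing each term:
  x1: f(x1) * nu(x1) = 1/4 * 1 = 1/4.
  x2: f(x2) * nu(x2) = 2/3 * 2 = 4/3.
  x3: f(x3) * nu(x3) = 3 * 1 = 3.
  x4: f(x4) * nu(x4) = 2 * 5/3 = 10/3.
Summing: mu(A) = 1/4 + 4/3 + 3 + 10/3 = 95/12.

95/12


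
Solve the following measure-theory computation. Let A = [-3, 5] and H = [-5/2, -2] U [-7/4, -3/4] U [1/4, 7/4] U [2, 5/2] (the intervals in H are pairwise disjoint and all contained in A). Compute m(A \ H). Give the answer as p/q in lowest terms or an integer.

The ambient interval has length m(A) = 5 - (-3) = 8.
Since the holes are disjoint and sit inside A, by finite additivity
  m(H) = sum_i (b_i - a_i), and m(A \ H) = m(A) - m(H).
Computing the hole measures:
  m(H_1) = -2 - (-5/2) = 1/2.
  m(H_2) = -3/4 - (-7/4) = 1.
  m(H_3) = 7/4 - 1/4 = 3/2.
  m(H_4) = 5/2 - 2 = 1/2.
Summed: m(H) = 1/2 + 1 + 3/2 + 1/2 = 7/2.
So m(A \ H) = 8 - 7/2 = 9/2.

9/2


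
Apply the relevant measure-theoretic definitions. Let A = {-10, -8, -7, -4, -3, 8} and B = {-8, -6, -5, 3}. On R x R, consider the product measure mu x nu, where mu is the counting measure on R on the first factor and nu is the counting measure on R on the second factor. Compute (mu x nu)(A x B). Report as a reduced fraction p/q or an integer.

For a measurable rectangle A x B, the product measure satisfies
  (mu x nu)(A x B) = mu(A) * nu(B).
  mu(A) = 6.
  nu(B) = 4.
  (mu x nu)(A x B) = 6 * 4 = 24.

24


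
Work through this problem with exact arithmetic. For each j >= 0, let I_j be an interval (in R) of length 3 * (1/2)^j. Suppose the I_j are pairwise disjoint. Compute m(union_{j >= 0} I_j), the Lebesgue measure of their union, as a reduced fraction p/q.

By countable additivity of the Lebesgue measure on pairwise disjoint measurable sets,
  m(union_{j >= 0} I_j) = sum_{j >= 0} m(I_j) = sum_{j >= 0} a * r^j,
  with a = 3 and r = 1/2.
Since 0 < r = 1/2 < 1, the geometric series converges:
  sum_{j >= 0} a * r^j = a / (1 - r).
  = 3 / (1 - 1/2)
  = 3 / (1/2)
  = 6.

6


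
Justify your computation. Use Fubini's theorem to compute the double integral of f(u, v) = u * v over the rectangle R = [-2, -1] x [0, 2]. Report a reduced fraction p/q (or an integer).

f(u, v) is a tensor product of a function of u and a function of v, and both factors are bounded continuous (hence Lebesgue integrable) on the rectangle, so Fubini's theorem applies:
  integral_R f d(m x m) = (integral_a1^b1 u du) * (integral_a2^b2 v dv).
Inner integral in u: integral_{-2}^{-1} u du = ((-1)^2 - (-2)^2)/2
  = -3/2.
Inner integral in v: integral_{0}^{2} v dv = (2^2 - 0^2)/2
  = 2.
Product: (-3/2) * (2) = -3.

-3


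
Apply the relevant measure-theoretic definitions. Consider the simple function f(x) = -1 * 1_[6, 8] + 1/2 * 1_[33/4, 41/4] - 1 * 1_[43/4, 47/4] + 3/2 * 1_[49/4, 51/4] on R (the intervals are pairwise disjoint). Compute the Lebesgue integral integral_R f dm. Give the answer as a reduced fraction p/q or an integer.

For a simple function f = sum_i c_i * 1_{A_i} with disjoint A_i,
  integral f dm = sum_i c_i * m(A_i).
Lengths of the A_i:
  m(A_1) = 8 - 6 = 2.
  m(A_2) = 41/4 - 33/4 = 2.
  m(A_3) = 47/4 - 43/4 = 1.
  m(A_4) = 51/4 - 49/4 = 1/2.
Contributions c_i * m(A_i):
  (-1) * (2) = -2.
  (1/2) * (2) = 1.
  (-1) * (1) = -1.
  (3/2) * (1/2) = 3/4.
Total: -2 + 1 - 1 + 3/4 = -5/4.

-5/4


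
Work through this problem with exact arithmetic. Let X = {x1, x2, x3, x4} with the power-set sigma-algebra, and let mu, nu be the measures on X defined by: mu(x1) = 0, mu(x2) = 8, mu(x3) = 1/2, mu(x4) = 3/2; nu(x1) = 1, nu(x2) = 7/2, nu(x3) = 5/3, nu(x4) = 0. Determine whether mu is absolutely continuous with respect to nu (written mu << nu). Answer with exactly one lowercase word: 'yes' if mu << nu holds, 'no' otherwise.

mu << nu means: every nu-null measurable set is also mu-null; equivalently, for every atom x, if nu({x}) = 0 then mu({x}) = 0.
Checking each atom:
  x1: nu = 1 > 0 -> no constraint.
  x2: nu = 7/2 > 0 -> no constraint.
  x3: nu = 5/3 > 0 -> no constraint.
  x4: nu = 0, mu = 3/2 > 0 -> violates mu << nu.
The atom(s) x4 violate the condition (nu = 0 but mu > 0). Therefore mu is NOT absolutely continuous w.r.t. nu.

no


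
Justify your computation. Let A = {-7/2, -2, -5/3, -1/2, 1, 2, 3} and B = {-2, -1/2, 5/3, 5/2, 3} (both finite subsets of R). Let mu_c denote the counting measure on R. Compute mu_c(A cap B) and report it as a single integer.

Counting measure on a finite set equals cardinality. mu_c(A cap B) = |A cap B| (elements appearing in both).
Enumerating the elements of A that also lie in B gives 3 element(s).
So mu_c(A cap B) = 3.

3
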